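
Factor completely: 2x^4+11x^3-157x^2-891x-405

Testing divisors of the constant over divisors of the leading coefficient, x = -1/2 is a root, giving the factor (2x+1) and quotient x^3+5x^2-81x-405.
Then x = -5 is a root, so (x+5) divides it; the quotient is x^2-81.
The remaining quadratic factors as (x-9)(x+9).

(2x+1)(x+5)(x+9)(x-9)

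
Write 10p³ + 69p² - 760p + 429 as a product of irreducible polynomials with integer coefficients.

(2p - 11)(5p - 3)(p + 13)

Testing divisors of the constant over divisors of the leading coefficient, p = 11/2 is a root, so (2p - 11) divides it; the quotient is 5p² + 62p - 39.
The remaining quadratic factors as (5p - 3)(p + 13).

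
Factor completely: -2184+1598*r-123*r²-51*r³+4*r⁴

(4*r-7)*(r+6)*(r-13)*(r-4)

Testing divisors of the constant over divisors of the leading coefficient, r = -6 is a root, giving the factor (r+6) and quotient 4*r³-75*r²+327*r-364.
Continuing, r = 4 is a root, so (r-4) divides it; the quotient is 4*r²-59*r+91.
The remaining quadratic factors as (4*r-7)(r-13).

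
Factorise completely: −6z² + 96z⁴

6z²(4z + 1)(4z − 1)

Every term has a factor of 6z². Then 16z² − 1 = (4z)² − (1)².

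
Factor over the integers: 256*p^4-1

(4*p+1)*(4*p-1)*(16*p^2+1)

(4*p)⁴ − (1)⁴ = ((4*p)² − (1)²)((4*p)² + (1)²); the first factor splits again, the second (16*p^2+1) is irreducible.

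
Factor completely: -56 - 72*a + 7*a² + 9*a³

(9*a + 7)*(a² - 8)

Group as (9*a³ - 72*a) + (7*a² - 56) = 9*a*(a² - 8) + 7*(a² - 8).
Both groups share the factor (a² - 8).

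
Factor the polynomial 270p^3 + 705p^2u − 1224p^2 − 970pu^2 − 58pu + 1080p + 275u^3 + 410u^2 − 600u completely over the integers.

(10p − 5u − 12)(3p + 11u − 10)(9p − 5u)

Group: 10p(27p^2 + 84pu − 90p − 55u^2 + 50u) + (−5u − 12)(27p^2 + 84pu − 90p − 55u^2 + 50u); both groups contain (27p^2 + 84pu − 90p − 55u^2 + 50u), so (10p − 5u − 12) is a factor with cofactor 27p^2 + 84pu − 90p − 55u^2 + 50u.
The cofactor groups again: 27p^2 + 84pu − 90p − 55u^2 + 50u = 3p(9p − 5u) + (11u − 10)(9p − 5u); both groups contain (9p − 5u), giving (3p + 11u − 10)(9p − 5u).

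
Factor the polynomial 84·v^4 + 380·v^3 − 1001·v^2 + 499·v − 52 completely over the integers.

Testing divisors of the constant over divisors of the leading coefficient, v = 4/3 is a root, giving the factor (3·v − 4) and quotient 28·v^3 + 164·v^2 − 115·v + 13.
Next, v = −13/2 is a root, so (2·v + 13) divides it; the quotient is 14·v^2 − 9·v + 1.
The remaining quadratic factors as (2·v − 1)(7·v − 1).

(2·v + 13)·(2·v − 1)·(3·v − 4)·(7·v − 1)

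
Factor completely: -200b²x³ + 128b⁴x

Every term has a factor of 8b²x. Then 16b² - 25x² = (4b)² − (5x)².

8b²x(4b + 5x)(4b - 5x)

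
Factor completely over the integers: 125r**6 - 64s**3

(5r**2 - 4s)(25r**4 + 20r**2s + 16s**2)

Recognize a difference of cubes with the parts 5r**2 and 4s.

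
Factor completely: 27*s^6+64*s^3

Factor out s^3 first: what remains is 27*s^3+64.
Recognize a sum of cubes with the parts 3*s and 4.

s^3*(3*s+4)*(9*s^2−12*s+16)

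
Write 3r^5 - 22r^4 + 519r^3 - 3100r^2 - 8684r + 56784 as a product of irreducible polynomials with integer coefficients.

Among the possible rational roots, r = 13/3 is a root, giving the factor (3r - 13) and quotient r^4 - 3r^3 + 160r^2 - 340r - 4368.
Continuing, r = 6 is a root, so (r - 6) divides it; the quotient is r^3 + 3r^2 + 178r + 728.
Continuing, r = -4 is a root, giving the factor (r + 4) and quotient r^2 - r + 182.
The quadratic r^2 - r + 182 has discriminant -727 < 0 and is irreducible over ℤ.

(3r - 13)(r + 4)(r - 6)(r^2 - r + 182)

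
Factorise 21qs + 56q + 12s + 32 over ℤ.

Group as (21qs + 56q) + (12s + 32) = 7q(3s + 8) + 4(3s + 8).
Both groups share the factor (3s + 8).

(3s + 8)(7q + 4)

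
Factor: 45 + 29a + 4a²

(4a + 9)(a + 5)

Need a pair with product 4·45 = 180 and sum 29: that's 9 and 20.
Split the middle term: 4a² + 9a + 20a + 45 = a(4a + 9) + 5(4a + 9).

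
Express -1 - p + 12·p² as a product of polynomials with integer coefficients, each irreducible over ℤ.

(3·p - 1)·(4·p + 1)

Need a pair with product 12·(-1) = -12 and sum -1: that's 3 and -4.
Split the middle term: 12·p² + 3·p - 4·p - 1 = 3·p·(4·p + 1) - (4·p + 1).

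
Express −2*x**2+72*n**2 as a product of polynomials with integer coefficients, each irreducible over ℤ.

2*(6*n+x)*(6*n−x)

Pull out the common factor 2; 36*n**2−x**2 is a difference of squares.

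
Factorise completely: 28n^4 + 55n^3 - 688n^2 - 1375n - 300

By the rational root theorem, n = -5 is a root, so (n + 5) divides it; the quotient is 28n^3 - 85n^2 - 263n - 60.
Next, n = -1/4 is a root, giving the factor (4n + 1) and quotient 7n^2 - 23n - 60.
The remaining quadratic factors as (n - 5)(7n + 12).

(4n + 1)(7n + 12)(n + 5)(n - 5)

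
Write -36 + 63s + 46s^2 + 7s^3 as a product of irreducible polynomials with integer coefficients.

(7s - 3)(s + 3)(s + 4)

Among the possible rational roots, s = -3 is a root, so (s + 3) is a factor; dividing leaves 7s^2 + 25s - 12.
The remaining quadratic factors as (s + 4)(7s - 3).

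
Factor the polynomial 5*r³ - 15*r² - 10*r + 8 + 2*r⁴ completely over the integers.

(2*r - 1)*(r + 1)*(r + 4)*(r - 2)

Trying the rational-root candidates, r = 2 is a root, so (r - 2) divides it; the quotient is 2*r³ + 9*r² + 3*r - 4.
Then r = -4 is a root, so (r + 4) divides it; the quotient is 2*r² + r - 1.
The remaining quadratic factors as (2*r - 1)(r + 1).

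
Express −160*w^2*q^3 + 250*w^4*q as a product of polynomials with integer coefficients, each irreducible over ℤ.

Factor out 10*w^2*q, leaving 25*w^2 − 16*q^2, which is a difference of two squares.

10*q*w^2*(5*w − 4*q)*(5*w + 4*q)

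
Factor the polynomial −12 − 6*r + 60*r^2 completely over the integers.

Pull out the common factor 6, then factor the remaining trinomial.

6*(2*r − 1)*(5*r + 2)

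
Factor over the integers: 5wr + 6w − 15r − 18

(5r + 6)(w − 3)

Group as (5wr + 6w) + (−15r − 18) = w(5r + 6) − 3(5r + 6).
Both groups share the factor (5r + 6).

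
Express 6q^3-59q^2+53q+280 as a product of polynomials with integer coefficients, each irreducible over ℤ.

Trying the rational-root candidates, q = 7/2 is a root, giving the factor (2q-7) and quotient 3q^2-19q-40.
The remaining quadratic factors as (3q+5)(q-8).

(2q-7)(3q+5)(q-8)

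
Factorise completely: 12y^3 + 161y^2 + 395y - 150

(3y - 1)(4y + 15)(y + 10)

Trying the rational-root candidates, y = -15/4 is a root, so (4y + 15) is a factor; dividing leaves 3y^2 + 29y - 10.
The remaining quadratic factors as (3y - 1)(y + 10).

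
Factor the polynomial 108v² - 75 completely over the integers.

Every term has a factor of 3. Then 36v² - 25 = (6v)² − (5)².

3(6v + 5)(6v - 5)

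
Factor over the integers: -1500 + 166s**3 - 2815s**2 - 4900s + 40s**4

(2s - 15)(4s + 5)(5s + 2)(s + 10)

Trying the rational-root candidates, s = -10 is a root, so (s + 10) is a factor; dividing leaves 40s**3 - 234s**2 - 475s - 150.
Continuing, s = 15/2 is a root, so (2s - 15) is a factor; dividing leaves 20s**2 + 33s + 10.
The remaining quadratic factors as (4s + 5)(5s + 2).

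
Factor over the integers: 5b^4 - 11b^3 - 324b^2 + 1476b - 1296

Among the possible rational roots, b = 6 is a root, giving the factor (b - 6) and quotient 5b^3 + 19b^2 - 210b + 216.
Next, b = 4 is a root, giving the factor (b - 4) and quotient 5b^2 + 39b - 54.
The remaining quadratic factors as (5b - 6)(b + 9).

(5b - 6)(b + 9)(b - 4)(b - 6)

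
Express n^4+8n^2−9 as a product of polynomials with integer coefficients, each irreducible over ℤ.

(n+1)(n−1)(n^2+9)

Substitute u = n^2 to get a quadratic in u, then factor.
n^2−1 is a difference of squares.
n^2+9 is irreducible over ℤ (sum of squares).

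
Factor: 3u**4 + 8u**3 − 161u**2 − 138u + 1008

By the rational root theorem, u = −8 is a root, so (u + 8) is a factor; dividing leaves 3u**3 − 16u**2 − 33u + 126.
Continuing, u = −3 is a root, so (u + 3) divides it; the quotient is 3u**2 − 25u + 42.
The remaining quadratic factors as (u − 6)(3u − 7).

(3u − 7)(u + 3)(u + 8)(u − 6)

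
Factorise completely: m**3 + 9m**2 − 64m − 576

(m + 8)(m + 9)(m − 8)

Trying the rational-root candidates, m = −8 is a root, so (m + 8) is a factor; dividing leaves m**2 + m − 72.
The remaining quadratic factors as (m − 8)(m + 9).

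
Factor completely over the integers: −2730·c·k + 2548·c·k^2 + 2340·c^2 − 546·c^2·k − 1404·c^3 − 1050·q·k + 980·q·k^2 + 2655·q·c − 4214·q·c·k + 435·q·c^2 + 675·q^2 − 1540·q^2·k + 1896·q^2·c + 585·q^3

(13·q − 9·c − 14·k + 15)·(9·q + 12·c − 14·k)·(5·q + 13·c)

Group: 13·q·(45·q^2 + 177·q·c − 70·q·k + 156·c^2 − 182·c·k) + (−9·c − 14·k + 15)·(45·q^2 + 177·q·c − 70·q·k + 156·c^2 − 182·c·k); both groups contain (45·q^2 + 177·q·c − 70·q·k + 156·c^2 − 182·c·k), so (13·q − 9·c − 14·k + 15) is a factor with cofactor 45·q^2 + 177·q·c − 70·q·k + 156·c^2 − 182·c·k.
The cofactor groups again: 45·q^2 + 177·q·c − 70·q·k + 156·c^2 − 182·c·k = 5·q·(9·q + 12·c − 14·k) + 13·c·(9·q + 12·c − 14·k); both groups contain (9·q + 12·c − 14·k), giving (5·q + 13·c)·(9·q + 12·c − 14·k).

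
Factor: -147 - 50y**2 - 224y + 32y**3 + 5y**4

(5y + 7)(y + 1)(y + 7)(y - 3)

By the rational root theorem, y = 3 is a root, giving the factor (y - 3) and quotient 5y**3 + 47y**2 + 91y + 49.
Next, y = -1 is a root, giving the factor (y + 1) and quotient 5y**2 + 42y + 49.
The remaining quadratic factors as (y + 7)(5y + 7).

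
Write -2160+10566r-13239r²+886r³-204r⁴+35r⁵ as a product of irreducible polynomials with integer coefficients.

(5r-2)(7r-3)(r-8)(r²+3r+45)

Testing divisors of the constant over divisors of the leading coefficient, r = 2/5 is a root, so (5r-2) divides it; the quotient is 7r⁴-38r³+162r²-2583r+1080.
Continuing, r = 8 is a root, giving the factor (r-8) and quotient 7r³+18r²+306r-135.
Next, r = 3/7 is a root, so (7r-3) is a factor; dividing leaves r²+3r+45.
The quadratic r²+3r+45 has discriminant -171 < 0 and is irreducible over ℤ.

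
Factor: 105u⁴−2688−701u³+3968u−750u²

(3u+8)(5u−6)(7u−8)(u−7)

Trying the rational-root candidates, u = 6/5 is a root, so (5u−6) is a factor; dividing leaves 21u³−115u²−288u+448.
Next, u = 7 is a root, so (u−7) divides it; the quotient is 21u²+32u−64.
The remaining quadratic factors as (3u+8)(7u−8).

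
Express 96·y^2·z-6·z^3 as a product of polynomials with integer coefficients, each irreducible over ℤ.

Every term has a factor of 6·z. Then 16·y^2-z^2 = (4·y)² − (z)².

6·z·(4·y+z)·(4·y-z)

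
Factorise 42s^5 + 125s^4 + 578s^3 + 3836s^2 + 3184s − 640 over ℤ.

(6s − 1)(7s + 8)(s + 4)(s^2 − 2s + 20)

Among the possible rational roots, s = −4 is a root, so (s + 4) is a factor; dividing leaves 42s^4 − 43s^3 + 750s^2 + 836s − 160.
Then s = −8/7 is a root, so (7s + 8) divides it; the quotient is 6s^3 − 13s^2 + 122s − 20.
Continuing, s = 1/6 is a root, giving the factor (6s − 1) and quotient s^2 − 2s + 20.
The quadratic s^2 − 2s + 20 has discriminant −76 < 0 and is irreducible over ℤ.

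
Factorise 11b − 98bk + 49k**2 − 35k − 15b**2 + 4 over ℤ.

−(15b − 7k + 4)(b + 7k − 1)

Group: −b(15b − 7k + 4) + (−7k + 1)(15b − 7k + 4); both groups contain (15b − 7k + 4).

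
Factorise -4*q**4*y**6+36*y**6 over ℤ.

-4*y**6*(q**2+3)*(q**2-3)

Factor out 4*y**6 first: what remains is -q**4+9.
Recognize a difference of squares with the parts 3 and q**2.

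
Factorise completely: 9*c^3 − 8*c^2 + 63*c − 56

Group as (9*c^3 + 63*c) + (−8*c^2 − 56) = 9*c*(c^2 + 7) − 8*(c^2 + 7).
Both groups share the factor (c^2 + 7).

(9*c − 8)*(c^2 + 7)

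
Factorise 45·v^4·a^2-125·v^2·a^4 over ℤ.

Pull out the common factor 5·v^2·a^2; 9·v^2-25·a^2 is a difference of squares.

5·a^2·v^2·(3·v-5·a)·(3·v+5·a)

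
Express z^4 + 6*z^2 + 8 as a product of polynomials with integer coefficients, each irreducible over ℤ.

(z^2 + 2)*(z^2 + 4)

Substitute u = z^2 to get a quadratic in u, then factor.
z^2 + 2 is irreducible over ℤ (always positive, so no real roots).
z^2 + 4 is irreducible over ℤ (sum of squares).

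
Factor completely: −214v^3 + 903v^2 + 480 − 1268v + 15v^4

(3v − 5)(5v − 3)(v − 4)(v − 8)

Among the possible rational roots, v = 5/3 is a root, so (3v − 5) divides it; the quotient is 5v^3 − 63v^2 + 196v − 96.
Continuing, v = 3/5 is a root, so (5v − 3) is a factor; dividing leaves v^2 − 12v + 32.
The remaining quadratic factors as (v − 8)(v − 4).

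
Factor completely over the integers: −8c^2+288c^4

8c^2(6c+1)(6c−1)

Factor out 8c^2, leaving 36c^2−1, which is a difference of two squares.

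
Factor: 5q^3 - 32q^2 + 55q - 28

Trying the rational-root candidates, q = 4 is a root, so (q - 4) divides it; the quotient is 5q^2 - 12q + 7.
The remaining quadratic factors as (5q - 7)(q - 1).

(5q - 7)(q - 1)(q - 4)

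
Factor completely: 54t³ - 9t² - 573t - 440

Testing divisors of the constant over divisors of the leading coefficient, t = -8/3 is a root, so (3t + 8) divides it; the quotient is 18t² - 51t - 55.
The remaining quadratic factors as (3t - 11)(6t + 5).

(3t + 8)(3t - 11)(6t + 5)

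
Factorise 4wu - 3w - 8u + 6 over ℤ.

Group as (4wu - 3w) + (-8u + 6) = w(4u - 3) - 2(4u - 3).
Both groups share the factor (4u - 3).

(4u - 3)(w - 2)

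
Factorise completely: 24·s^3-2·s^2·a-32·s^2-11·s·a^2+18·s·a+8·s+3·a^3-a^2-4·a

Group: 3·s·(8·s^2+2·s·a-8·s-3·a^2+4·a) + (-a-1)·(8·s^2+2·s·a-8·s-3·a^2+4·a); both groups contain (8·s^2+2·s·a-8·s-3·a^2+4·a), so (3·s-a-1) is a factor with cofactor 8·s^2+2·s·a-8·s-3·a^2+4·a.
The cofactor groups again: 8·s^2+2·s·a-8·s-3·a^2+4·a = 2·s·(4·s+3·a-4) - a·(4·s+3·a-4); both groups contain (4·s+3·a-4), giving (2·s-a)·(4·s+3·a-4).

(2·s-a)·(3·s-a-1)·(4·s+3·a-4)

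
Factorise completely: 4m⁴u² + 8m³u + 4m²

Factor out 4m² first: what remains is m²u² + 2mu + 1.
Recognize a perfect-square trinomial with the parts mu and 1.

4m²(mu + 1)²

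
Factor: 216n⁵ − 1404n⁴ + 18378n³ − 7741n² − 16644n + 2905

(6n + 5)(6n − 1)(6n − 7)(n² − 6n + 83)

By the rational root theorem, n = −5/6 is a root, so (6n + 5) is a factor; dividing leaves 36n⁴ − 264n³ + 3283n² − 4026n + 581.
Then n = 1/6 is a root, giving the factor (6n − 1) and quotient 6n³ − 43n² + 540n − 581.
Continuing, n = 7/6 is a root, so (6n − 7) is a factor; dividing leaves n² − 6n + 83.
The quadratic n² − 6n + 83 has discriminant −296 < 0 and is irreducible over ℤ.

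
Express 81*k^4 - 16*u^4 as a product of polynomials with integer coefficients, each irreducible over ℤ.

(3*k)⁴ − (2*u)⁴ = ((3*k)² − (2*u)²)((3*k)² + (2*u)²); the first factor splits again, the second (9*k^2 + 4*u^2) is irreducible.

(3*k + 2*u)*(3*k - 2*u)*(9*k^2 + 4*u^2)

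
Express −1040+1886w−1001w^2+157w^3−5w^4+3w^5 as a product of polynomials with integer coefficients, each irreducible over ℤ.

Testing divisors of the constant over divisors of the leading coefficient, w = 8/3 is a root, so (3w−8) is a factor; dividing leaves w^4+w^3+55w^2−187w+130.
Continuing, w = 2 is a root, giving the factor (w−2) and quotient w^3+3w^2+61w−65.
Continuing, w = 1 is a root, so (w−1) is a factor; dividing leaves w^2+4w+65.
The quadratic w^2+4w+65 has discriminant −244 < 0 and is irreducible over ℤ.

(3w−8)(w−1)(w−2)(w^2+4w+65)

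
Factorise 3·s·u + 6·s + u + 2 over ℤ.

Group as (3·s·u + 6·s) + (u + 2) = 3·s·(u + 2) + (u + 2).
Both groups share the factor (u + 2).

(3·s + 1)·(u + 2)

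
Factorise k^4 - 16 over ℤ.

(k + 2)(k - 2)(k^2 + 4)

Substitute u = k^2 to get a quadratic in u, then factor.
k^2 - 4 is a difference of squares.
k^2 + 4 is irreducible over ℤ (sum of squares).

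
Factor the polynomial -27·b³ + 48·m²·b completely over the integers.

3·b·(4·m - 3·b)·(4·m + 3·b)

Every term has a factor of 3·b. Then 16·m² - 9·b² = (4·m)² − (3·b)².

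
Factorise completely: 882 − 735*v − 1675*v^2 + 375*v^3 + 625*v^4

(5*v + 6)*(5*v + 7)*(5*v − 3)*(5*v − 7)

Trying the rational-root candidates, v = −6/5 is a root, so (5*v + 6) divides it; the quotient is 125*v^3 − 75*v^2 − 245*v + 147.
Then v = 7/5 is a root, so (5*v − 7) is a factor; dividing leaves 25*v^2 + 20*v − 21.
The remaining quadratic factors as (5*v − 3)(5*v + 7).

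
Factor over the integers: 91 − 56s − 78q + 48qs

Group as (48qs − 78q) + (−56s + 91) = 6q(8s − 13) − 7(8s − 13).
Both groups share the factor (8s − 13).

(6q − 7)(8s − 13)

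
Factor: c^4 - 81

(c + 3)·(c - 3)·(c^2 + 9)

(c)⁴ − (3)⁴ = ((c)² − (3)²)((c)² + (3)²); the first factor splits again, the second (c^2 + 9) is irreducible.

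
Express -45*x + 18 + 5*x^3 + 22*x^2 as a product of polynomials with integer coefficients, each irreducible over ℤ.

(5*x - 3)*(x + 6)*(x - 1)

Among the possible rational roots, x = 3/5 is a root, so (5*x - 3) is a factor; dividing leaves x^2 + 5*x - 6.
The remaining quadratic factors as (x + 6)(x - 1).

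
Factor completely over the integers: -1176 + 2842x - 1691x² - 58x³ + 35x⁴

Among the possible rational roots, x = 6/7 is a root, giving the factor (7x - 6) and quotient 5x³ - 4x² - 245x + 196.
Then x = 7 is a root, so (x - 7) divides it; the quotient is 5x² + 31x - 28.
The remaining quadratic factors as (5x - 4)(x + 7).

(5x - 4)(7x - 6)(x + 7)(x - 7)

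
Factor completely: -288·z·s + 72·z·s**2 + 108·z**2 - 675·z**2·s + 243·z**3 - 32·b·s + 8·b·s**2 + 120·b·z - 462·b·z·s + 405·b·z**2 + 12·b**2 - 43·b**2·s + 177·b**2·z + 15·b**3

Group: b·(15·b**2 + 42·b·z - 43·b·s + 12·b + 27·z**2 - 75·z·s + 12·z + 8·s**2 - 32·s) + 9·z·(15·b**2 + 42·b·z - 43·b·s + 12·b + 27·z**2 - 75·z·s + 12·z + 8·s**2 - 32·s); both groups contain (15·b**2 + 42·b·z - 43·b·s + 12·b + 27·z**2 - 75·z·s + 12·z + 8·s**2 - 32·s), so (b + 9·z) is a factor with cofactor 15·b**2 + 42·b·z - 43·b·s + 12·b + 27·z**2 - 75·z·s + 12·z + 8·s**2 - 32·s.
The cofactor groups again: 15·b**2 + 42·b·z - 43·b·s + 12·b + 27·z**2 - 75·z·s + 12·z + 8·s**2 - 32·s = 5·b·(3·b + 3·z - 8·s) + (9·z - s + 4)·(3·b + 3·z - 8·s); both groups contain (3·b + 3·z - 8·s), giving (5·b + 9·z - s + 4)·(3·b + 3·z - 8·s).

(3·b + 3·z - 8·s)·(5·b + 9·z - s + 4)·(b + 9·z)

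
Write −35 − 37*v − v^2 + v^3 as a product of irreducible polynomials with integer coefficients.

(v + 1)*(v + 5)*(v − 7)

Among the possible rational roots, v = −5 is a root, so (v + 5) is a factor; dividing leaves v^2 − 6*v − 7.
The remaining quadratic factors as (v − 7)(v + 1).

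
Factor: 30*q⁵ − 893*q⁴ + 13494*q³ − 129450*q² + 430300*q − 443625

(5*q − 13)*(6*q − 13)*(q − 15)*(q² − 10*q + 175)

Trying the rational-root candidates, q = 13/6 is a root, giving the factor (6*q − 13) and quotient 5*q⁴ − 138*q³ + 1950*q² − 17350*q + 34125.
Next, q = 13/5 is a root, so (5*q − 13) is a factor; dividing leaves q³ − 25*q² + 325*q − 2625.
Next, q = 15 is a root, giving the factor (q − 15) and quotient q² − 10*q + 175.
The quadratic q² − 10*q + 175 has discriminant −600 < 0 and is irreducible over ℤ.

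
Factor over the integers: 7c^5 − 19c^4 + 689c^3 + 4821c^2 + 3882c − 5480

(7c − 5)(c + 2)(c + 4)(c^2 − 8c + 137)

Among the possible rational roots, c = −2 is a root, so (c + 2) divides it; the quotient is 7c^4 − 33c^3 + 755c^2 + 3311c − 2740.
Then c = 5/7 is a root, so (7c − 5) divides it; the quotient is c^3 − 4c^2 + 105c + 548.
Next, c = −4 is a root, so (c + 4) is a factor; dividing leaves c^2 − 8c + 137.
The quadratic c^2 − 8c + 137 has discriminant −484 < 0 and is irreducible over ℤ.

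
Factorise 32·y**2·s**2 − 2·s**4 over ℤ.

Factor out 2·s**2, leaving 16·y**2 − s**2, which is a difference of two squares.

2·s**2·(4·y − s)·(4·y + s)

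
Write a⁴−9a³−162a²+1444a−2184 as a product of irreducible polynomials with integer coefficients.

(a+13)(a−14)(a−2)(a−6)

Testing divisors of the constant over divisors of the leading coefficient, a = −13 is a root, giving the factor (a+13) and quotient a³−22a²+124a−168.
Then a = 6 is a root, so (a−6) divides it; the quotient is a²−16a+28.
The remaining quadratic factors as (a−14)(a−2).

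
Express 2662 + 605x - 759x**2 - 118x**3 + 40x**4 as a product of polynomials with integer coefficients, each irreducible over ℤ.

(2x - 11)(4x + 11)(5x - 11)(x + 2)

By the rational root theorem, x = 11/2 is a root, so (2x - 11) is a factor; dividing leaves 20x**3 + 51x**2 - 99x - 242.
Continuing, x = -11/4 is a root, so (4x + 11) is a factor; dividing leaves 5x**2 - x - 22.
The remaining quadratic factors as (x + 2)(5x - 11).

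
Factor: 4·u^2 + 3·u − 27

(4·u − 9)·(u + 3)

Need a pair with product 4·(−27) = −108 and sum 3: that's −9 and 12.
Split the middle term: 4·u^2 − 9·u + 12·u − 27 = u·(4·u − 9) + 3·(4·u − 9).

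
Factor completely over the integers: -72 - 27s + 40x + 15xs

Group as (15xs + 40x) + (-27s - 72) = 5x(3s + 8) - 9(3s + 8).
Both groups share the factor (3s + 8).

(3s + 8)(5x - 9)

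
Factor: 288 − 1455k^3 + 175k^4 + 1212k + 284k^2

Among the possible rational roots, k = 8 is a root, so (k − 8) divides it; the quotient is 175k^3 − 55k^2 − 156k − 36.
Continuing, k = −3/5 is a root, so (5k + 3) is a factor; dividing leaves 35k^2 − 32k − 12.
The remaining quadratic factors as (7k + 2)(5k − 6).

(5k + 3)(5k − 6)(7k + 2)(k − 8)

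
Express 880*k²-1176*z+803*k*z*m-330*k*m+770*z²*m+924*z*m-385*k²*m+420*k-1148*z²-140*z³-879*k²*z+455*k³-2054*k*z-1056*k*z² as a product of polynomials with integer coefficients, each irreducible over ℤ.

(13*k+2*z-11*m+14)*(5*k-14*z)*(7*k+5*z+6)

Group: 13*k*(35*k²-73*k*z+30*k-70*z²-84*z) + (2*z-11*m+14)*(35*k²-73*k*z+30*k-70*z²-84*z); both groups contain (35*k²-73*k*z+30*k-70*z²-84*z), so (13*k+2*z-11*m+14) is a factor with cofactor 35*k²-73*k*z+30*k-70*z²-84*z.
The cofactor groups again: 35*k²-73*k*z+30*k-70*z²-84*z = 5*k*(7*k+5*z+6) - 14*z*(7*k+5*z+6); both groups contain (7*k+5*z+6), giving (5*k-14*z)*(7*k+5*z+6).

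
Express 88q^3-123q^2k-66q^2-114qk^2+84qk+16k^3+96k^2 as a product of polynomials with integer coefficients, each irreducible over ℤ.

(q-2k)(8q-k-6)(11q+8k)

Group: q(88q^2+53qk-66q-8k^2-48k) - 2k(88q^2+53qk-66q-8k^2-48k); both groups contain (88q^2+53qk-66q-8k^2-48k), so (q-2k) is a factor with cofactor 88q^2+53qk-66q-8k^2-48k.
The cofactor groups again: 88q^2+53qk-66q-8k^2-48k = 8q(11q+8k) + (-k-6)(11q+8k); both groups contain (11q+8k), giving (8q-k-6)(11q+8k).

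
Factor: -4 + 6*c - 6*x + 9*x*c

Group as (9*x*c - 6*x) + (6*c - 4) = 3*x*(3*c - 2) + 2*(3*c - 2).
Both groups share the factor (3*c - 2).

(3*c - 2)*(3*x + 2)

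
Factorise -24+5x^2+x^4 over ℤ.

(x^2+8)(x^2-3)

Substitute u = x^2 to get a quadratic in u, then factor.
x^2+8 is irreducible over ℤ (always positive, so no real roots).
x^2-3 is irreducible over ℤ (3 is not a perfect square).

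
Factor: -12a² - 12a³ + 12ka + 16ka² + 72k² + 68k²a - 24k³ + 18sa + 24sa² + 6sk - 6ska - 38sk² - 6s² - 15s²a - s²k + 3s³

Group: 3s(s² - sk - 3sa - 12k² - 2ka + 2a²) + (2k - 6a - 6)(s² - sk - 3sa - 12k² - 2ka + 2a²); both groups contain (s² - sk - 3sa - 12k² - 2ka + 2a²), so (3s + 2k - 6a - 6) is a factor with cofactor s² - sk - 3sa - 12k² - 2ka + 2a².
The cofactor groups again: s² - sk - 3sa - 12k² - 2ka + 2a² = s(s + 3k - a) + (-4k - 2a)(s + 3k - a); both groups contain (s + 3k - a), giving (s - 4k - 2a)(s + 3k - a).

(s - 4k - 2a)(3s + 2k - 6a - 6)(s + 3k - a)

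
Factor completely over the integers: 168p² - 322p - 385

Pull out the common factor 7, then factor the remaining trinomial.

7(4p - 11)(6p + 5)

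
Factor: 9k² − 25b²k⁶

Factor out k² first: what remains is −25b²k⁴ + 9.
Recognize a difference of squares with the parts 3 and 5bk².

−k²(5bk² + 3)(5bk² − 3)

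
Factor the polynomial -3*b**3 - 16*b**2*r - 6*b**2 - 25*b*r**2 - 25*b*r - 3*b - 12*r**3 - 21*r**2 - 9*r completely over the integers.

-(3*b + 4*r + 3)*(b + 3*r)*(b + r + 1)

Group: b*(-3*b**2 - 13*b*r - 3*b - 12*r**2 - 9*r) + (r + 1)*(-3*b**2 - 13*b*r - 3*b - 12*r**2 - 9*r); both groups contain (-3*b**2 - 13*b*r - 3*b - 12*r**2 - 9*r), so (b + r + 1) is a factor with cofactor -3*b**2 - 13*b*r - 3*b - 12*r**2 - 9*r.
The cofactor groups again: -3*b**2 - 13*b*r - 3*b - 12*r**2 - 9*r = -b*(3*b + 4*r + 3) - 3*r*(3*b + 4*r + 3); both groups contain (3*b + 4*r + 3), giving -(b + 3*r)*(3*b + 4*r + 3).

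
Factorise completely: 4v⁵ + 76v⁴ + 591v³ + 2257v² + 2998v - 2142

(2v + 9)(2v - 1)(v + 7)(v² + 8v + 34)

Trying the rational-root candidates, v = 1/2 is a root, giving the factor (2v - 1) and quotient 2v⁴ + 39v³ + 315v² + 1286v + 2142.
Next, v = -7 is a root, giving the factor (v + 7) and quotient 2v³ + 25v² + 140v + 306.
Then v = -9/2 is a root, so (2v + 9) is a factor; dividing leaves v² + 8v + 34.
The quadratic v² + 8v + 34 has discriminant -72 < 0 and is irreducible over ℤ.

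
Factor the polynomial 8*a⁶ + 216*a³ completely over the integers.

8*a³*(a + 3)*(a² - 3*a + 9)

Every term has a factor of 8*a³; factoring it out leaves a³ + 27.
Recognize a sum of cubes with the parts 3 and a.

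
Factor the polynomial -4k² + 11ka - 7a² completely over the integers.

-(4k - 7a)(k - a)

Group: -4k(k - a) + 7a(k - a); both groups contain (k - a).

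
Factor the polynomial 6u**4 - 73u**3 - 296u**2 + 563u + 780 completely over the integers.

Among the possible rational roots, u = 15 is a root, so (u - 15) is a factor; dividing leaves 6u**3 + 17u**2 - 41u - 52.
Continuing, u = -4 is a root, so (u + 4) is a factor; dividing leaves 6u**2 - 7u - 13.
The remaining quadratic factors as (u + 1)(6u - 13).

(6u - 13)(u + 1)(u + 4)(u - 15)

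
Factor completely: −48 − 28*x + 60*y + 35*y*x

Group as (35*y*x + 60*y) + (−28*x − 48) = 5*y*(7*x + 12) − 4*(7*x + 12).
Both groups share the factor (7*x + 12).

(5*y − 4)*(7*x + 12)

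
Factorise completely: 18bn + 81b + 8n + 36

Group as (18bn + 81b) + (8n + 36) = 9b(2n + 9) + 4(2n + 9).
Both groups share the factor (2n + 9).

(2n + 9)(9b + 4)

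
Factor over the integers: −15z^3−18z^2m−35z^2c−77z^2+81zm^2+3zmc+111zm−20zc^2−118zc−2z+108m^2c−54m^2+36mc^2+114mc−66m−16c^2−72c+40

−(5z−9m+4)(3z+4c−2)(z+3m+c+5)

Group: 5z(−3z^2−9zm−7zc−13z−12mc+6m−4c^2−18c+10) + (−9m+4)(−3z^2−9zm−7zc−13z−12mc+6m−4c^2−18c+10); both groups contain (−3z^2−9zm−7zc−13z−12mc+6m−4c^2−18c+10), so (5z−9m+4) is a factor with cofactor −3z^2−9zm−7zc−13z−12mc+6m−4c^2−18c+10.
The cofactor groups again: −3z^2−9zm−7zc−13z−12mc+6m−4c^2−18c+10 = −3z(z+3m+c+5) + (−4c+2)(z+3m+c+5); both groups contain (z+3m+c+5), giving −(3z+4c−2)(z+3m+c+5).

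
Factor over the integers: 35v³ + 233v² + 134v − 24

Among the possible rational roots, v = 1/7 is a root, so (7v − 1) divides it; the quotient is 5v² + 34v + 24.
The remaining quadratic factors as (5v + 4)(v + 6).

(5v + 4)(7v − 1)(v + 6)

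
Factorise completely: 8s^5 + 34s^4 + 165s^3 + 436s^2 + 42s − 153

(2s − 1)(4s + 3)(s + 3)(s^2 + s + 17)

Among the possible rational roots, s = 1/2 is a root, so (2s − 1) divides it; the quotient is 4s^4 + 19s^3 + 92s^2 + 264s + 153.
Next, s = −3 is a root, so (s + 3) divides it; the quotient is 4s^3 + 7s^2 + 71s + 51.
Next, s = −3/4 is a root, giving the factor (4s + 3) and quotient s^2 + s + 17.
The quadratic s^2 + s + 17 has discriminant −67 < 0 and is irreducible over ℤ.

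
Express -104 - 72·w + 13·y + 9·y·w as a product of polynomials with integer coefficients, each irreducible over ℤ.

Group as (9·y·w + 13·y) + (-72·w - 104) = y·(9·w + 13) - 8·(9·w + 13).
Both groups share the factor (9·w + 13).

(9·w + 13)·(y - 8)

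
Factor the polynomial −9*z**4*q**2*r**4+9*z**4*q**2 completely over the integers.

Pull out the common factor 9*z**4*q**2, leaving −r**4+1.
Recognize a difference of squares with the parts 1 and r**2.
−r**2+1 is again a difference of squares: (−r+1)*(r+1).

−9*q**2*z**4*(r+1)*(r−1)*(r**2+1)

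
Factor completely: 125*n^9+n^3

Factor out n^3 first: what remains is 125*n^6+1.
Recognize a sum of cubes with the parts 5*n^2 and 1.

n^3*(5*n^2+1)*(25*n^4-5*n^2+1)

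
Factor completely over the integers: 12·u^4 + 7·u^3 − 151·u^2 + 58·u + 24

(3·u − 2)·(4·u + 1)·(u + 4)·(u − 3)

By the rational root theorem, u = −4 is a root, giving the factor (u + 4) and quotient 12·u^3 − 41·u^2 + 13·u + 6.
Next, u = −1/4 is a root, so (4·u + 1) divides it; the quotient is 3·u^2 − 11·u + 6.
The remaining quadratic factors as (u − 3)(3·u − 2).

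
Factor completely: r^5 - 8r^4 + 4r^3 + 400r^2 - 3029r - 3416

Among the possible rational roots, r = -1 is a root, giving the factor (r + 1) and quotient r^4 - 9r^3 + 13r^2 + 387r - 3416.
Next, r = 8 is a root, so (r - 8) divides it; the quotient is r^3 - r^2 + 5r + 427.
Next, r = -7 is a root, so (r + 7) divides it; the quotient is r^2 - 8r + 61.
The quadratic r^2 - 8r + 61 has discriminant -180 < 0 and is irreducible over ℤ.

(r + 1)(r + 7)(r - 8)(r^2 - 8r + 61)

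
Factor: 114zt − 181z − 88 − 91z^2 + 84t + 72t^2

Group: −13z(7z − 12t + 8) + (−6t − 11)(7z − 12t + 8); both groups contain (7z − 12t + 8).

−(7z − 12t + 8)(13z + 6t + 11)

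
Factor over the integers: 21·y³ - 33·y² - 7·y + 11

Group as (21·y³ - 7·y) + (-33·y² + 11) = 7·y·(3·y² - 1) - 11·(3·y² - 1).
Both groups share the factor (3·y² - 1).

(7·y - 11)·(3·y² - 1)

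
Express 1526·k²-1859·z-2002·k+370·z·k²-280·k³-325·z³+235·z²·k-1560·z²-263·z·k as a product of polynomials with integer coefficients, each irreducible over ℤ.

-(5·z-4·k+13)·(5·z-5·k+11)·(13·z+14·k)

Group: 5·z·(-65·z²-18·z·k-169·z+56·k²-182·k) + (-5·k+11)·(-65·z²-18·z·k-169·z+56·k²-182·k); both groups contain (-65·z²-18·z·k-169·z+56·k²-182·k), so (5·z-5·k+11) is a factor with cofactor -65·z²-18·z·k-169·z+56·k²-182·k.
The cofactor groups again: -65·z²-18·z·k-169·z+56·k²-182·k = -13·z·(5·z-4·k+13) - 14·k·(5·z-4·k+13); both groups contain (5·z-4·k+13), giving -(13·z+14·k)·(5·z-4·k+13).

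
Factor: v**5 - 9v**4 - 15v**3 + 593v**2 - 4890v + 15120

(v + 9)(v - 6)(v - 7)(v**2 - 5v + 40)

Among the possible rational roots, v = 6 is a root, giving the factor (v - 6) and quotient v**4 - 3v**3 - 33v**2 + 395v - 2520.
Continuing, v = -9 is a root, so (v + 9) divides it; the quotient is v**3 - 12v**2 + 75v - 280.
Then v = 7 is a root, so (v - 7) divides it; the quotient is v**2 - 5v + 40.
The quadratic v**2 - 5v + 40 has discriminant -135 < 0 and is irreducible over ℤ.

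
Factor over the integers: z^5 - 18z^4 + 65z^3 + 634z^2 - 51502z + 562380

Trying the rational-root candidates, z = 15 is a root, giving the factor (z - 15) and quotient z^4 - 3z^3 + 20z^2 + 934z - 37492.
Then z = -14 is a root, so (z + 14) divides it; the quotient is z^3 - 17z^2 + 258z - 2678.
Next, z = 13 is a root, so (z - 13) is a factor; dividing leaves z^2 - 4z + 206.
The quadratic z^2 - 4z + 206 has discriminant -808 < 0 and is irreducible over ℤ.

(z + 14)(z - 13)(z - 15)(z^2 - 4z + 206)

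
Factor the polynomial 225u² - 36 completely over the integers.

9(5u + 2)(5u - 2)

Every term has a factor of 9. Then 25u² - 4 = (5u)² − (2)².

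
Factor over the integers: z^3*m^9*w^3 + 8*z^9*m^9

m^9*z^3*(2*z^2 + w)*(4*z^4 − 2*z^2*w + w^2)

Factor out z^3*m^9 first: what remains is 8*z^6 + w^3.
Recognize a sum of cubes with the parts 2*z^2 and w.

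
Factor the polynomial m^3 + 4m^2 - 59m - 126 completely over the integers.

Among the possible rational roots, m = 7 is a root, so (m - 7) is a factor; dividing leaves m^2 + 11m + 18.
The remaining quadratic factors as (m + 2)(m + 9).

(m + 2)(m + 9)(m - 7)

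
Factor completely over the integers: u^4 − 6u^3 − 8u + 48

(u − 2)(u − 6)(u^2 + 2u + 4)

Group as (u^4 − 8u) + (−6u^3 + 48) = u(u^3 − 8) − 6(u^3 − 8).
Both groups share the factor (u^3 − 8).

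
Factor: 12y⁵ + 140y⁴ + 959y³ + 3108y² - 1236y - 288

By the rational root theorem, y = -1/6 is a root, giving the factor (6y + 1) and quotient 2y⁴ + 23y³ + 156y² + 492y - 288.
Then y = -6 is a root, giving the factor (y + 6) and quotient 2y³ + 11y² + 90y - 48.
Next, y = 1/2 is a root, so (2y - 1) divides it; the quotient is y² + 6y + 48.
The quadratic y² + 6y + 48 has discriminant -156 < 0 and is irreducible over ℤ.

(2y - 1)(6y + 1)(y + 6)(y² + 6y + 48)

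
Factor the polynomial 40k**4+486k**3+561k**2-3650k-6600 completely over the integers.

Among the possible rational roots, k = -5/2 is a root, so (2k+5) is a factor; dividing leaves 20k**3+193k**2-202k-1320.
Then k = -12/5 is a root, giving the factor (5k+12) and quotient 4k**2+29k-110.
The remaining quadratic factors as (4k-11)(k+10).

(2k+5)(4k-11)(5k+12)(k+10)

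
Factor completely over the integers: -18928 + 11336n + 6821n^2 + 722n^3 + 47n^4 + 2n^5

(2n + 7)(n + 13)(n - 1)(n^2 + 8n + 208)

Among the possible rational roots, n = -7/2 is a root, giving the factor (2n + 7) and quotient n^4 + 20n^3 + 291n^2 + 2392n - 2704.
Continuing, n = 1 is a root, giving the factor (n - 1) and quotient n^3 + 21n^2 + 312n + 2704.
Next, n = -13 is a root, so (n + 13) is a factor; dividing leaves n^2 + 8n + 208.
The quadratic n^2 + 8n + 208 has discriminant -768 < 0 and is irreducible over ℤ.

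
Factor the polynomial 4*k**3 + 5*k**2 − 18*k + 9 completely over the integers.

Trying the rational-root candidates, k = −3 is a root, so (k + 3) divides it; the quotient is 4*k**2 − 7*k + 3.
The remaining quadratic factors as (4*k − 3)(k − 1).

(4*k − 3)*(k + 3)*(k − 1)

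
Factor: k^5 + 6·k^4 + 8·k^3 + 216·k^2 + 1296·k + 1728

(k + 2)·(k + 4)·(k + 6)·(k^2 − 6·k + 36)

Testing divisors of the constant over divisors of the leading coefficient, k = −6 is a root, so (k + 6) is a factor; dividing leaves k^4 + 8·k^2 + 168·k + 288.
Continuing, k = −4 is a root, giving the factor (k + 4) and quotient k^3 − 4·k^2 + 24·k + 72.
Then k = −2 is a root, so (k + 2) is a factor; dividing leaves k^2 − 6·k + 36.
The quadratic k^2 − 6·k + 36 has discriminant −108 < 0 and is irreducible over ℤ.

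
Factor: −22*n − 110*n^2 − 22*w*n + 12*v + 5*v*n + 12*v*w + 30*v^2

(6*v − 11*n)*(5*v + 2*w + 10*n + 2)

Group: 5*v*(6*v − 11*n) + (2*w + 10*n + 2)*(6*v − 11*n); both groups contain (6*v − 11*n).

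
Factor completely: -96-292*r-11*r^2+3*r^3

Trying the rational-root candidates, r = -8 is a root, so (r+8) divides it; the quotient is 3*r^2-35*r-12.
The remaining quadratic factors as (r-12)(3*r+1).

(3*r+1)*(r+8)*(r-12)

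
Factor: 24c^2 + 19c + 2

(3c + 2)(8c + 1)

Need a pair with product 24·2 = 48 and sum 19: that's 3 and 16.
Split the middle term: 24c^2 + 3c + 16c + 2 = 3c(8c + 1) + 2(8c + 1).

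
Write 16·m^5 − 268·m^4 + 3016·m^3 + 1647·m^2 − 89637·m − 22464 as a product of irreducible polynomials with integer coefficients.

Trying the rational-root candidates, m = −9/2 is a root, so (2·m + 9) divides it; the quotient is 8·m^4 − 170·m^3 + 2273·m^2 − 9405·m − 2496.
Continuing, m = 13/2 is a root, giving the factor (2·m − 13) and quotient 4·m^3 − 59·m^2 + 753·m + 192.
Next, m = −1/4 is a root, so (4·m + 1) divides it; the quotient is m^2 − 15·m + 192.
The quadratic m^2 − 15·m + 192 has discriminant −543 < 0 and is irreducible over ℤ.

(2·m + 9)·(2·m − 13)·(4·m + 1)·(m^2 − 15·m + 192)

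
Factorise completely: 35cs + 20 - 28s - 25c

Group as (35cs - 25c) + (-28s + 20) = 5c(7s - 5) - 4(7s - 5).
Both groups share the factor (7s - 5).

(5c - 4)(7s - 5)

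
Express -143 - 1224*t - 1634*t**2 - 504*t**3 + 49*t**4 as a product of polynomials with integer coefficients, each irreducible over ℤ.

Among the possible rational roots, t = 13 is a root, so (t - 13) is a factor; dividing leaves 49*t**3 + 133*t**2 + 95*t + 11.
Continuing, t = -1/7 is a root, so (7*t + 1) divides it; the quotient is 7*t**2 + 18*t + 11.
The remaining quadratic factors as (t + 1)(7*t + 11).

(7*t + 1)*(7*t + 11)*(t + 1)*(t - 13)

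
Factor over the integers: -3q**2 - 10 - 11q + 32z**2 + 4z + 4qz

-(3q + 8z + 5)(q - 4z + 2)

Group: -q(3q + 8z + 5) + (4z - 2)(3q + 8z + 5); both groups contain (3q + 8z + 5).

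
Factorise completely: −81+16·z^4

(2·z+3)·(2·z−3)·(4·z^2+9)

(2·z)⁴ − (3)⁴ = ((2·z)² − (3)²)((2·z)² + (3)²); the first factor splits again, the second (4·z^2+9) is irreducible.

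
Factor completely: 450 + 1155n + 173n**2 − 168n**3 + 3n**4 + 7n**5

Among the possible rational roots, n = −2 is a root, giving the factor (n + 2) and quotient 7n**4 − 11n**3 − 146n**2 + 465n + 225.
Then n = −5 is a root, giving the factor (n + 5) and quotient 7n**3 − 46n**2 + 84n + 45.
Then n = −3/7 is a root, so (7n + 3) is a factor; dividing leaves n**2 − 7n + 15.
The quadratic n**2 − 7n + 15 has discriminant −11 < 0 and is irreducible over ℤ.

(7n + 3)(n + 2)(n + 5)(n**2 − 7n + 15)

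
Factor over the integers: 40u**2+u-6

Need a pair with product 40·(-6) = -240 and sum 1: that's 16 and -15.
Split the middle term: 40u**2+16u - 15u-6 = 8u(5u+2) - 3(5u+2).

(5u+2)(8u-3)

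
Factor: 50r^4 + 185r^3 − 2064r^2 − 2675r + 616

Among the possible rational roots, r = −7/5 is a root, so (5r + 7) divides it; the quotient is 10r^3 + 23r^2 − 445r + 88.
Continuing, r = 11/2 is a root, giving the factor (2r − 11) and quotient 5r^2 + 39r − 8.
The remaining quadratic factors as (5r − 1)(r + 8).

(2r − 11)(5r + 7)(5r − 1)(r + 8)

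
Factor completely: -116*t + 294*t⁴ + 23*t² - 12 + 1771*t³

By the rational root theorem, t = -1/6 is a root, giving the factor (6*t + 1) and quotient 49*t³ + 287*t² - 44*t - 12.
Then t = -1/7 is a root, so (7*t + 1) is a factor; dividing leaves 7*t² + 40*t - 12.
The remaining quadratic factors as (7*t - 2)(t + 6).

(6*t + 1)*(7*t + 1)*(7*t - 2)*(t + 6)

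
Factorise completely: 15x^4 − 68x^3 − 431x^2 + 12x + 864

(3x − 4)(5x + 9)(x + 3)(x − 8)

By the rational root theorem, x = −9/5 is a root, so (5x + 9) is a factor; dividing leaves 3x^3 − 19x^2 − 52x + 96.
Then x = 8 is a root, so (x − 8) divides it; the quotient is 3x^2 + 5x − 12.
The remaining quadratic factors as (x + 3)(3x − 4).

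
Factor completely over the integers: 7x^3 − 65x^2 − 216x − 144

Testing divisors of the constant over divisors of the leading coefficient, x = −1 is a root, so (x + 1) is a factor; dividing leaves 7x^2 − 72x − 144.
The remaining quadratic factors as (x − 12)(7x + 12).

(7x + 12)(x + 1)(x − 12)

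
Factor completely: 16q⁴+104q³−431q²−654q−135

(4q+1)(4q−15)(q+1)(q+9)

Testing divisors of the constant over divisors of the leading coefficient, q = −9 is a root, so (q+9) is a factor; dividing leaves 16q³−40q²−71q−15.
Then q = 15/4 is a root, so (4q−15) is a factor; dividing leaves 4q²+5q+1.
The remaining quadratic factors as (q+1)(4q+1).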